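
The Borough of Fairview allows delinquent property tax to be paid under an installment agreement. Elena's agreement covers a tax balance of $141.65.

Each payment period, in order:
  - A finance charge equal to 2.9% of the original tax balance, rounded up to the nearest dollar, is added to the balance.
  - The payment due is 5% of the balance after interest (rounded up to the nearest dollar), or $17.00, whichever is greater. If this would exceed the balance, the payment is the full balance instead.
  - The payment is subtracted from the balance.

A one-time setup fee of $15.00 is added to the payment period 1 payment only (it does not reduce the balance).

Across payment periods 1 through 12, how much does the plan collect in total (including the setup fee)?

$216.65

# | Opening | Interest | Payment | Fee | End bal
1 | $141.65 | $5.00 | $17.00 | $15.00 | $129.65
2 | $129.65 | $5.00 | $17.00 | — | $117.65
3 | $117.65 | $5.00 | $17.00 | — | $105.65
4 | $105.65 | $5.00 | $17.00 | — | $93.65
5 | $93.65 | $5.00 | $17.00 | — | $81.65
6 | $81.65 | $5.00 | $17.00 | — | $69.65
7 | $69.65 | $5.00 | $17.00 | — | $57.65
8 | $57.65 | $5.00 | $17.00 | — | $45.65
9 | $45.65 | $5.00 | $17.00 | — | $33.65
10 | $33.65 | $5.00 | $17.00 | — | $21.65
11 | $21.65 | $5.00 | $17.00 | — | $9.65
12 | $9.65 | $5.00 | $14.65 | — | $0.00
Total paid: $216.65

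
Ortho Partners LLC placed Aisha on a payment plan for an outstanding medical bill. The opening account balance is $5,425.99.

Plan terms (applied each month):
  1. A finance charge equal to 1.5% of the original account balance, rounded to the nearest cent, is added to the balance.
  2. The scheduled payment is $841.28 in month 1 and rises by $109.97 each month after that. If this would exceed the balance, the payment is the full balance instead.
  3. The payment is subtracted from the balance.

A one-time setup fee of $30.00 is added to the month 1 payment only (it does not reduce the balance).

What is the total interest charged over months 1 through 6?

Month 1: opening $5,425.99; interest $81.39 → $5,507.38; payment $841.28 (+ $30.00 fee); balance $4,666.10
Month 2: opening $4,666.10; interest $81.39 → $4,747.49; payment $951.25; balance $3,796.24
Month 3: opening $3,796.24; interest $81.39 → $3,877.63; payment $1,061.22; balance $2,816.41
Month 4: opening $2,816.41; interest $81.39 → $2,897.80; payment $1,171.19; balance $1,726.61
Month 5: opening $1,726.61; interest $81.39 → $1,808.00; payment $1,281.16; balance $526.84
Month 6: opening $526.84; interest $81.39 → $608.23; payment $608.23; balance $0.00
Total interest: $81.39 + $81.39 + $81.39 + $81.39 + $81.39 + $81.39 = $488.34

$488.34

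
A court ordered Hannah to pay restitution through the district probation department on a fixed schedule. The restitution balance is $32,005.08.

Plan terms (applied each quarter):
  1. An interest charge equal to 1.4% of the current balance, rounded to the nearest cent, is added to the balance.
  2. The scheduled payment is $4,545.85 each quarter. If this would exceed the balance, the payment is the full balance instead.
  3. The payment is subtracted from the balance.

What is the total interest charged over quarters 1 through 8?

$1,932.45

Quarter 1: opening $32,005.08; interest $448.07 → $32,453.15; payment $4,545.85; balance $27,907.30
Quarter 2: opening $27,907.30; interest $390.70 → $28,298.00; payment $4,545.85; balance $23,752.15
Quarter 3: opening $23,752.15; interest $332.53 → $24,084.68; payment $4,545.85; balance $19,538.83
Quarter 4: opening $19,538.83; interest $273.54 → $19,812.37; payment $4,545.85; balance $15,266.52
Quarter 5: opening $15,266.52; interest $213.73 → $15,480.25; payment $4,545.85; balance $10,934.40
Quarter 6: opening $10,934.40; interest $153.08 → $11,087.48; payment $4,545.85; balance $6,541.63
Quarter 7: opening $6,541.63; interest $91.58 → $6,633.21; payment $4,545.85; balance $2,087.36
Quarter 8: opening $2,087.36; interest $29.22 → $2,116.58; payment $2,116.58; balance $0.00
Total interest: $448.07 + $390.70 + $332.53 + $273.54 + $213.73 + $153.08 + $91.58 + $29.22 = $1,932.45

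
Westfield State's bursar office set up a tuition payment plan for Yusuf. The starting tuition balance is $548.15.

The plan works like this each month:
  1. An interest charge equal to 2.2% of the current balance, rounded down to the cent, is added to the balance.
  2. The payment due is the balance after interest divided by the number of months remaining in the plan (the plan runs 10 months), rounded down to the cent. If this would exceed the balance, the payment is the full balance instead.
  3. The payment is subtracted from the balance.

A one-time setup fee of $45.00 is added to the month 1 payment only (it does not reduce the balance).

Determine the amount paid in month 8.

Month 1: opening $548.15; interest $12.05 → $560.20; payment $56.02 (+ $45.00 fee); balance $504.18
Month 2: opening $504.18; interest $11.09 → $515.27; payment $57.25; balance $458.02
Month 3: opening $458.02; interest $10.07 → $468.09; payment $58.51; balance $409.58
Month 4: opening $409.58; interest $9.01 → $418.59; payment $59.79; balance $358.80
Month 5: opening $358.80; interest $7.89 → $366.69; payment $61.11; balance $305.58
Month 6: opening $305.58; interest $6.72 → $312.30; payment $62.46; balance $249.84
Month 7: opening $249.84; interest $5.49 → $255.33; payment $63.83; balance $191.50
Month 8: opening $191.50; interest $4.21 → $195.71; payment $65.23; balance $130.48

$65.23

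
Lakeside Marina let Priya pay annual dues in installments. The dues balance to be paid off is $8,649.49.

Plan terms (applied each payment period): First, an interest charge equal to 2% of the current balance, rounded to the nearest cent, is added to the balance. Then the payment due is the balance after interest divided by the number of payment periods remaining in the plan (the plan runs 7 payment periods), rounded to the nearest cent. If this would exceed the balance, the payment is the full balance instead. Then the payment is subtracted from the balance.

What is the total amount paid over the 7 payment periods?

Payment period 1: opening $8,649.49; interest $172.99 → $8,822.48; payment $1,260.35; balance $7,562.13
Payment period 2: opening $7,562.13; interest $151.24 → $7,713.37; payment $1,285.56; balance $6,427.81
Payment period 3: opening $6,427.81; interest $128.56 → $6,556.37; payment $1,311.27; balance $5,245.10
Payment period 4: opening $5,245.10; interest $104.90 → $5,350.00; payment $1,337.50; balance $4,012.50
Payment period 5: opening $4,012.50; interest $80.25 → $4,092.75; payment $1,364.25; balance $2,728.50
Payment period 6: opening $2,728.50; interest $54.57 → $2,783.07; payment $1,391.54; balance $1,391.53
Payment period 7: opening $1,391.53; interest $27.83 → $1,419.36; payment $1,419.36; balance $0.00
Total paid: $9,369.83

$9,369.83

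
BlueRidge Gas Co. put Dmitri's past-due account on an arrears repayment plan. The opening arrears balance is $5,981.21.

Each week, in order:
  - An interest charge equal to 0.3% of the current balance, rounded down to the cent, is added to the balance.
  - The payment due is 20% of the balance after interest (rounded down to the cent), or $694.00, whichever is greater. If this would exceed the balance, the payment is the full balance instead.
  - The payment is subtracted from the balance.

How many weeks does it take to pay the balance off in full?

8

Week 1: opening $5,981.21; interest $17.94 → $5,999.15; payment $1,199.83; balance $4,799.32
Week 2: opening $4,799.32; interest $14.39 → $4,813.71; payment $962.74; balance $3,850.97
Week 3: opening $3,850.97; interest $11.55 → $3,862.52; payment $772.50; balance $3,090.02
Week 4: opening $3,090.02; interest $9.27 → $3,099.29; payment $694.00; balance $2,405.29
Week 5: opening $2,405.29; interest $7.21 → $2,412.50; payment $694.00; balance $1,718.50
Week 6: opening $1,718.50; interest $5.15 → $1,723.65; payment $694.00; balance $1,029.65
Week 7: opening $1,029.65; interest $3.08 → $1,032.73; payment $694.00; balance $338.73
Week 8: opening $338.73; interest $1.01 → $339.74; payment $339.74; balance $0.00
Balance reaches $0.00 in week 8.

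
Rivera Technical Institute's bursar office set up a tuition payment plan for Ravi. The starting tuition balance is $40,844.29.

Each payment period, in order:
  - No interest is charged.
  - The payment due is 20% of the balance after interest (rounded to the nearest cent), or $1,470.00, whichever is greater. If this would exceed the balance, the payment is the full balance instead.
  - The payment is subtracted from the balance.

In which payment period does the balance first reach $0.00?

13

Payment period 1: opening $40,844.29; payment $8,168.86; balance $32,675.43
Payment period 2: opening $32,675.43; payment $6,535.09; balance $26,140.34
Payment period 3: opening $26,140.34; payment $5,228.07; balance $20,912.27
Payment period 4: opening $20,912.27; payment $4,182.45; balance $16,729.82
Payment period 5: opening $16,729.82; payment $3,345.96; balance $13,383.86
Payment period 6: opening $13,383.86; payment $2,676.77; balance $10,707.09
Payment period 7: opening $10,707.09; payment $2,141.42; balance $8,565.67
Payment period 8: opening $8,565.67; payment $1,713.13; balance $6,852.54
Payment period 9: opening $6,852.54; payment $1,470.00; balance $5,382.54
Payment period 10: opening $5,382.54; payment $1,470.00; balance $3,912.54
Payment period 11: opening $3,912.54; payment $1,470.00; balance $2,442.54
Payment period 12: opening $2,442.54; payment $1,470.00; balance $972.54
Payment period 13: opening $972.54; payment $972.54; balance $0.00
Balance reaches $0.00 in payment period 13.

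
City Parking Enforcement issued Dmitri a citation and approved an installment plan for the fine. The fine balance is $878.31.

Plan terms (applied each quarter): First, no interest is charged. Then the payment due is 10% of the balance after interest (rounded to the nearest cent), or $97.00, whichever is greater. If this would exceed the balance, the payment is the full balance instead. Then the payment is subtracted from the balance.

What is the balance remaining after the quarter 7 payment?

$199.31

Quarter 1: opening $878.31; payment $97.00; balance $781.31
Quarter 2: opening $781.31; payment $97.00; balance $684.31
Quarter 3: opening $684.31; payment $97.00; balance $587.31
Quarter 4: opening $587.31; payment $97.00; balance $490.31
Quarter 5: opening $490.31; payment $97.00; balance $393.31
Quarter 6: opening $393.31; payment $97.00; balance $296.31
Quarter 7: opening $296.31; payment $97.00; balance $199.31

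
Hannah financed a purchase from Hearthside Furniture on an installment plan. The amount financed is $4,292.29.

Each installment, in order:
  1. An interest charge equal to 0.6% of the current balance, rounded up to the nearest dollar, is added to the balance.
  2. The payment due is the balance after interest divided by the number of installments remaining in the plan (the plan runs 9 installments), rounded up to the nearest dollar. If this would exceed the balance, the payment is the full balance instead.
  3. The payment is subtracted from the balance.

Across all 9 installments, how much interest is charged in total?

Installment 1: $4,292.29 +$26.00 interest = $4,318.29; pay $480.00 → $3,838.29
Installment 2: $3,838.29 +$24.00 interest = $3,862.29; pay $483.00 → $3,379.29
Installment 3: $3,379.29 +$21.00 interest = $3,400.29; pay $486.00 → $2,914.29
Installment 4: $2,914.29 +$18.00 interest = $2,932.29; pay $489.00 → $2,443.29
Installment 5: $2,443.29 +$15.00 interest = $2,458.29; pay $492.00 → $1,966.29
Installment 6: $1,966.29 +$12.00 interest = $1,978.29; pay $495.00 → $1,483.29
Installment 7: $1,483.29 +$9.00 interest = $1,492.29; pay $498.00 → $994.29
Installment 8: $994.29 +$6.00 interest = $1,000.29; pay $501.00 → $499.29
Installment 9: $499.29 +$3.00 interest = $502.29; pay $502.29 → $0.00
Total interest: $26.00 + $24.00 + $21.00 + $18.00 + $15.00 + $12.00 + $9.00 + $6.00 + $3.00 = $134.00

$134.00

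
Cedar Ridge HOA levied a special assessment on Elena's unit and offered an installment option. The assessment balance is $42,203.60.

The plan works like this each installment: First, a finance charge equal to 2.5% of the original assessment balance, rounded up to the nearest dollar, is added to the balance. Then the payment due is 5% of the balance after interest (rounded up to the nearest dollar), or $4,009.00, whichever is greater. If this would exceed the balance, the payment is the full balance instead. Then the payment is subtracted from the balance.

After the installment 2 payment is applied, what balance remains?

# | Opening | Interest | Payment | End bal
1 | $42,203.60 | $1,056.00 | $4,009.00 | $39,250.60
2 | $39,250.60 | $1,056.00 | $4,009.00 | $36,297.60

$36,297.60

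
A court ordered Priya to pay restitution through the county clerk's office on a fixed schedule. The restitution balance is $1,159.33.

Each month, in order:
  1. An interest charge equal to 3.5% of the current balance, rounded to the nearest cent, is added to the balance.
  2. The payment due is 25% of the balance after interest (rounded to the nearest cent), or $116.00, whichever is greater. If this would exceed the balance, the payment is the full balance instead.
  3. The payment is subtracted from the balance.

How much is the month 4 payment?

Month 1: opening $1,159.33; interest $40.58 → $1,199.91; payment $299.98; balance $899.93
Month 2: opening $899.93; interest $31.50 → $931.43; payment $232.86; balance $698.57
Month 3: opening $698.57; interest $24.45 → $723.02; payment $180.76; balance $542.26
Month 4: opening $542.26; interest $18.98 → $561.24; payment $140.31; balance $420.93

$140.31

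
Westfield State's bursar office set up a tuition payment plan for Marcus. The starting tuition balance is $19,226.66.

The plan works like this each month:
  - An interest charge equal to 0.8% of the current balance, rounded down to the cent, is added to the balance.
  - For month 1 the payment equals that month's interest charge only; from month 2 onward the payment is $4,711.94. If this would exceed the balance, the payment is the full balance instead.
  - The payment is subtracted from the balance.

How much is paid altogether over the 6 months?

$19,781.94

Month 1: opening $19,226.66; interest $153.81 → $19,380.47; payment $153.81; balance $19,226.66
Month 2: opening $19,226.66; interest $153.81 → $19,380.47; payment $4,711.94; balance $14,668.53
Month 3: opening $14,668.53; interest $117.34 → $14,785.87; payment $4,711.94; balance $10,073.93
Month 4: opening $10,073.93; interest $80.59 → $10,154.52; payment $4,711.94; balance $5,442.58
Month 5: opening $5,442.58; interest $43.54 → $5,486.12; payment $4,711.94; balance $774.18
Month 6: opening $774.18; interest $6.19 → $780.37; payment $780.37; balance $0.00
Total paid: $19,781.94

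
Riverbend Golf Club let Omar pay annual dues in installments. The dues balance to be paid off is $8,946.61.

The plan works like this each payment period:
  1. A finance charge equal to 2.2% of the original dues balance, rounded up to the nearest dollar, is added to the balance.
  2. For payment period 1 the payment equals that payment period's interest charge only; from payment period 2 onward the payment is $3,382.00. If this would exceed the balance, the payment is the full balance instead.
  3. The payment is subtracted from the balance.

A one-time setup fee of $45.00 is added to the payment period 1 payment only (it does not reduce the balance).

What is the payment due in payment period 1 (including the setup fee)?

Payment period 1: $8,946.61 +$197.00 interest = $9,143.61; pay $197.00 (+ $45.00 fee) → $8,946.61

$242.00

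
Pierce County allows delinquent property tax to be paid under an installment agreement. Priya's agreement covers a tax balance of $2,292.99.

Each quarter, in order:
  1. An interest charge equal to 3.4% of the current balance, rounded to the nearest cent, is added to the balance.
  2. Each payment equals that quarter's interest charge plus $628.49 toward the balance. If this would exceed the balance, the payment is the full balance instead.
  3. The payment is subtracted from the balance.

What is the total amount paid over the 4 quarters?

Quarter 1: $2,292.99 +$77.96 interest = $2,370.95; pay $706.45 → $1,664.50
Quarter 2: $1,664.50 +$56.59 interest = $1,721.09; pay $685.08 → $1,036.01
Quarter 3: $1,036.01 +$35.22 interest = $1,071.23; pay $663.71 → $407.52
Quarter 4: $407.52 +$13.86 interest = $421.38; pay $421.38 → $0.00
Total paid: $2,476.62

$2,476.62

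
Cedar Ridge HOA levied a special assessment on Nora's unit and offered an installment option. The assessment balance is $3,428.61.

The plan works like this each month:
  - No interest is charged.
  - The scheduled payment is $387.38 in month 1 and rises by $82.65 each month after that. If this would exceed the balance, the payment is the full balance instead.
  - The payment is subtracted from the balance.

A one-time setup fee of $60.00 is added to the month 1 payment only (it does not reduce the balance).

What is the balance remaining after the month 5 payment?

Month 1: opening $3,428.61; payment $387.38 (+ $60.00 fee); balance $3,041.23
Month 2: opening $3,041.23; payment $470.03; balance $2,571.20
Month 3: opening $2,571.20; payment $552.68; balance $2,018.52
Month 4: opening $2,018.52; payment $635.33; balance $1,383.19
Month 5: opening $1,383.19; payment $717.98; balance $665.21

$665.21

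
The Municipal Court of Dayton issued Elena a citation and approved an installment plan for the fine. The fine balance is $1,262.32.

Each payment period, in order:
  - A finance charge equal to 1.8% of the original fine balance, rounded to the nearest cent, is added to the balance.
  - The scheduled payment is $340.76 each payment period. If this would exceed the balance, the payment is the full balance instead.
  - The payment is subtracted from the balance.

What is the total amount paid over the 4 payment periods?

# | Opening | Interest | Payment | End bal
1 | $1,262.32 | $22.72 | $340.76 | $944.28
2 | $944.28 | $22.72 | $340.76 | $626.24
3 | $626.24 | $22.72 | $340.76 | $308.20
4 | $308.20 | $22.72 | $330.92 | $0.00
Total paid: $1,353.20

$1,353.20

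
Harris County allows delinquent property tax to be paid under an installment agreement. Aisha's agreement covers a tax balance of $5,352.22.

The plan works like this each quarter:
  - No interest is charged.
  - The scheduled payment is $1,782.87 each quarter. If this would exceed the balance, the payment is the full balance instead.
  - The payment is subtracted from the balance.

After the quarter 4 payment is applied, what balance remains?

Quarter 1: opening $5,352.22; payment $1,782.87; balance $3,569.35
Quarter 2: opening $3,569.35; payment $1,782.87; balance $1,786.48
Quarter 3: opening $1,786.48; payment $1,782.87; balance $3.61
Quarter 4: opening $3.61; payment $3.61; balance $0.00

$0.00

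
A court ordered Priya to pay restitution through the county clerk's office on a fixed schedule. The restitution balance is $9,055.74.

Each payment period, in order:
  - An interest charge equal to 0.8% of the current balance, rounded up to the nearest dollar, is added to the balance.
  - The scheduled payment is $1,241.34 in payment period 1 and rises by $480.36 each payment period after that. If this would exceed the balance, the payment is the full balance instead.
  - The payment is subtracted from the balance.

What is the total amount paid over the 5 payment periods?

$9,287.74

Payment period 1: opening $9,055.74; interest $73.00 → $9,128.74; payment $1,241.34; balance $7,887.40
Payment period 2: opening $7,887.40; interest $64.00 → $7,951.40; payment $1,721.70; balance $6,229.70
Payment period 3: opening $6,229.70; interest $50.00 → $6,279.70; payment $2,202.06; balance $4,077.64
Payment period 4: opening $4,077.64; interest $33.00 → $4,110.64; payment $2,682.42; balance $1,428.22
Payment period 5: opening $1,428.22; interest $12.00 → $1,440.22; payment $1,440.22; balance $0.00
Total paid: $9,287.74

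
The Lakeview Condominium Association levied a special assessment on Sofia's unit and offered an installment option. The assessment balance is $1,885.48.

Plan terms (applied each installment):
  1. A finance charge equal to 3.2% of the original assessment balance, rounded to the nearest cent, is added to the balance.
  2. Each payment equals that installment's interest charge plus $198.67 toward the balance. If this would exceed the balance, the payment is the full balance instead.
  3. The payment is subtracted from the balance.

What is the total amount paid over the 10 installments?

Installment 1: $1,885.48 +$60.34 interest = $1,945.82; pay $259.01 → $1,686.81
Installment 2: $1,686.81 +$60.34 interest = $1,747.15; pay $259.01 → $1,488.14
Installment 3: $1,488.14 +$60.34 interest = $1,548.48; pay $259.01 → $1,289.47
Installment 4: $1,289.47 +$60.34 interest = $1,349.81; pay $259.01 → $1,090.80
Installment 5: $1,090.80 +$60.34 interest = $1,151.14; pay $259.01 → $892.13
Installment 6: $892.13 +$60.34 interest = $952.47; pay $259.01 → $693.46
Installment 7: $693.46 +$60.34 interest = $753.80; pay $259.01 → $494.79
Installment 8: $494.79 +$60.34 interest = $555.13; pay $259.01 → $296.12
Installment 9: $296.12 +$60.34 interest = $356.46; pay $259.01 → $97.45
Installment 10: $97.45 +$60.34 interest = $157.79; pay $157.79 → $0.00
Total paid: $2,488.88

$2,488.88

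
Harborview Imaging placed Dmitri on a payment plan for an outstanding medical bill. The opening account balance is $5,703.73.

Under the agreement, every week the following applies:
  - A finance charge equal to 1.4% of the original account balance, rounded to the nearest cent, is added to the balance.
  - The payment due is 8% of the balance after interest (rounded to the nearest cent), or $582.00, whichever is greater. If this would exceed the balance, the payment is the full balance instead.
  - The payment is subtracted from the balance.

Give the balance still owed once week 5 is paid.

Week 1: opening $5,703.73; interest $79.85 → $5,783.58; payment $582.00; balance $5,201.58
Week 2: opening $5,201.58; interest $79.85 → $5,281.43; payment $582.00; balance $4,699.43
Week 3: opening $4,699.43; interest $79.85 → $4,779.28; payment $582.00; balance $4,197.28
Week 4: opening $4,197.28; interest $79.85 → $4,277.13; payment $582.00; balance $3,695.13
Week 5: opening $3,695.13; interest $79.85 → $3,774.98; payment $582.00; balance $3,192.98

$3,192.98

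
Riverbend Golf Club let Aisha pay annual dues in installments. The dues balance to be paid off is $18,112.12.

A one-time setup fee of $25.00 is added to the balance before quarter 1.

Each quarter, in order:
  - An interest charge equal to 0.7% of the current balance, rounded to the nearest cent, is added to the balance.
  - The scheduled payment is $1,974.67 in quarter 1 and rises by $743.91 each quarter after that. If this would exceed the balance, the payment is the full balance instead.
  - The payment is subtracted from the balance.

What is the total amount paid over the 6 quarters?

Quarter 1: opening $18,137.12; interest $126.96 → $18,264.08; payment $1,974.67; balance $16,289.41
Quarter 2: opening $16,289.41; interest $114.03 → $16,403.44; payment $2,718.58; balance $13,684.86
Quarter 3: opening $13,684.86; interest $95.79 → $13,780.65; payment $3,462.49; balance $10,318.16
Quarter 4: opening $10,318.16; interest $72.23 → $10,390.39; payment $4,206.40; balance $6,183.99
Quarter 5: opening $6,183.99; interest $43.29 → $6,227.28; payment $4,950.31; balance $1,276.97
Quarter 6: opening $1,276.97; interest $8.94 → $1,285.91; payment $1,285.91; balance $0.00
Total paid: $18,598.36

$18,598.36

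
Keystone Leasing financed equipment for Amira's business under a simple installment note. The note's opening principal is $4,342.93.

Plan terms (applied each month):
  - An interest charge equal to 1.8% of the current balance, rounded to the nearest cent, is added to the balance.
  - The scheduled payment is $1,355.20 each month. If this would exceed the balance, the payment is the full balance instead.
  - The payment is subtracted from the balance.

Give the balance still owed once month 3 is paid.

Month 1: $4,342.93 +$78.17 interest = $4,421.10; pay $1,355.20 → $3,065.90
Month 2: $3,065.90 +$55.19 interest = $3,121.09; pay $1,355.20 → $1,765.89
Month 3: $1,765.89 +$31.79 interest = $1,797.68; pay $1,355.20 → $442.48

$442.48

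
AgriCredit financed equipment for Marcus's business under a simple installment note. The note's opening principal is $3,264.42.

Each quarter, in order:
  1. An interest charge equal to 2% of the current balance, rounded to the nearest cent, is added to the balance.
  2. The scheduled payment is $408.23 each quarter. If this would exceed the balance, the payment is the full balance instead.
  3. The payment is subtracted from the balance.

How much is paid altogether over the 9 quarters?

Quarter 1: opening $3,264.42; interest $65.29 → $3,329.71; payment $408.23; balance $2,921.48
Quarter 2: opening $2,921.48; interest $58.43 → $2,979.91; payment $408.23; balance $2,571.68
Quarter 3: opening $2,571.68; interest $51.43 → $2,623.11; payment $408.23; balance $2,214.88
Quarter 4: opening $2,214.88; interest $44.30 → $2,259.18; payment $408.23; balance $1,850.95
Quarter 5: opening $1,850.95; interest $37.02 → $1,887.97; payment $408.23; balance $1,479.74
Quarter 6: opening $1,479.74; interest $29.59 → $1,509.33; payment $408.23; balance $1,101.10
Quarter 7: opening $1,101.10; interest $22.02 → $1,123.12; payment $408.23; balance $714.89
Quarter 8: opening $714.89; interest $14.30 → $729.19; payment $408.23; balance $320.96
Quarter 9: opening $320.96; interest $6.42 → $327.38; payment $327.38; balance $0.00
Total paid: $3,593.22

$3,593.22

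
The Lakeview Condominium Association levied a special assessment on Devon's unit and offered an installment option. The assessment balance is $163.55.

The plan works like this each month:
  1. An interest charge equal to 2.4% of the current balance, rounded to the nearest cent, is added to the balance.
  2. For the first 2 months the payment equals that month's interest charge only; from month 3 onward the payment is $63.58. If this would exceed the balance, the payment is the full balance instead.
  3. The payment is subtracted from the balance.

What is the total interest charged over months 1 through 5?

Month 1: opening $163.55; interest $3.93 → $167.48; payment $3.93; balance $163.55
Month 2: opening $163.55; interest $3.93 → $167.48; payment $3.93; balance $163.55
Month 3: opening $163.55; interest $3.93 → $167.48; payment $63.58; balance $103.90
Month 4: opening $103.90; interest $2.49 → $106.39; payment $63.58; balance $42.81
Month 5: opening $42.81; interest $1.03 → $43.84; payment $43.84; balance $0.00
Total interest: $3.93 + $3.93 + $3.93 + $2.49 + $1.03 = $15.31

$15.31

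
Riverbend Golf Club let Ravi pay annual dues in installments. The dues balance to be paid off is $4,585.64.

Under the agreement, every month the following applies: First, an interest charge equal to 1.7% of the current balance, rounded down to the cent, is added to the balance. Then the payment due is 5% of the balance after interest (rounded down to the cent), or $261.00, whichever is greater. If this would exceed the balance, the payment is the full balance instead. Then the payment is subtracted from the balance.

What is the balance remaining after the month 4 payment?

Month 1: $4,585.64 +$77.95 interest = $4,663.59; pay $261.00 → $4,402.59
Month 2: $4,402.59 +$74.84 interest = $4,477.43; pay $261.00 → $4,216.43
Month 3: $4,216.43 +$71.67 interest = $4,288.10; pay $261.00 → $4,027.10
Month 4: $4,027.10 +$68.46 interest = $4,095.56; pay $261.00 → $3,834.56

$3,834.56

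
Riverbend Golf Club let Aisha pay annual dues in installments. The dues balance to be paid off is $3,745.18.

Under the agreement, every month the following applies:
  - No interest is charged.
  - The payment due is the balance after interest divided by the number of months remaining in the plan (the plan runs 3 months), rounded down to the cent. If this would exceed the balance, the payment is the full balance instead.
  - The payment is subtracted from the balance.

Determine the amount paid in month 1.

$1,248.39

Month 1: $3,745.18 − $1,248.39 → $2,496.79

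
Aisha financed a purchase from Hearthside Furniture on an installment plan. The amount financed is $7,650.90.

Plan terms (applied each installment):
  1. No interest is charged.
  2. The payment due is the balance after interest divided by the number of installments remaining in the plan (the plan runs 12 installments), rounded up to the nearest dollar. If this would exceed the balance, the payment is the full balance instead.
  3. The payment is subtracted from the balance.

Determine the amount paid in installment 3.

$638.00

Installment 1: opening $7,650.90; payment $638.00; balance $7,012.90
Installment 2: opening $7,012.90; payment $638.00; balance $6,374.90
Installment 3: opening $6,374.90; payment $638.00; balance $5,736.90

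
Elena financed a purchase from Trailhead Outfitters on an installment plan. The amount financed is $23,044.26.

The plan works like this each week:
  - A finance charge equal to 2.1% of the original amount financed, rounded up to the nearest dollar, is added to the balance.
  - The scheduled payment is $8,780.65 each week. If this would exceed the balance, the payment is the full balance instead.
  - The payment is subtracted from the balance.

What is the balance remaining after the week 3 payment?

$0.00

Week 1: opening $23,044.26; interest $484.00 → $23,528.26; payment $8,780.65; balance $14,747.61
Week 2: opening $14,747.61; interest $484.00 → $15,231.61; payment $8,780.65; balance $6,450.96
Week 3: opening $6,450.96; interest $484.00 → $6,934.96; payment $6,934.96; balance $0.00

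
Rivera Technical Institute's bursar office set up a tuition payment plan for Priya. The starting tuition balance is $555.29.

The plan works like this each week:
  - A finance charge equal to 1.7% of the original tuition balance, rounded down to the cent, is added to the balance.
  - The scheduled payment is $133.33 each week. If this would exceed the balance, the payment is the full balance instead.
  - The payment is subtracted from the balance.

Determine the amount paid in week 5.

Week 1: $555.29 +$9.43 interest = $564.72; pay $133.33 → $431.39
Week 2: $431.39 +$9.43 interest = $440.82; pay $133.33 → $307.49
Week 3: $307.49 +$9.43 interest = $316.92; pay $133.33 → $183.59
Week 4: $183.59 +$9.43 interest = $193.02; pay $133.33 → $59.69
Week 5: $59.69 +$9.43 interest = $69.12; pay $69.12 → $0.00

$69.12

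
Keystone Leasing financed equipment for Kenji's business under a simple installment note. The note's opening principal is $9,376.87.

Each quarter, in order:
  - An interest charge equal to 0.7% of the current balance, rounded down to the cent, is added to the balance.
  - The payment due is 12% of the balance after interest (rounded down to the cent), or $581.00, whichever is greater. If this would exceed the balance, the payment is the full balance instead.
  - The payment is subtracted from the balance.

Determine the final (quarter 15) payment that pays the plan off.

$38.12

# | Opening | Interest | Payment | End bal
1 | $9,376.87 | $65.63 | $1,133.10 | $8,309.40
2 | $8,309.40 | $58.16 | $1,004.10 | $7,363.46
3 | $7,363.46 | $51.54 | $889.80 | $6,525.20
4 | $6,525.20 | $45.67 | $788.50 | $5,782.37
5 | $5,782.37 | $40.47 | $698.74 | $5,124.10
6 | $5,124.10 | $35.86 | $619.19 | $4,540.77
7 | $4,540.77 | $31.78 | $581.00 | $3,991.55
8 | $3,991.55 | $27.94 | $581.00 | $3,438.49
9 | $3,438.49 | $24.06 | $581.00 | $2,881.55
10 | $2,881.55 | $20.17 | $581.00 | $2,320.72
11 | $2,320.72 | $16.24 | $581.00 | $1,755.96
12 | $1,755.96 | $12.29 | $581.00 | $1,187.25
13 | $1,187.25 | $8.31 | $581.00 | $614.56
14 | $614.56 | $4.30 | $581.00 | $37.86
15 | $37.86 | $0.26 | $38.12 | $0.00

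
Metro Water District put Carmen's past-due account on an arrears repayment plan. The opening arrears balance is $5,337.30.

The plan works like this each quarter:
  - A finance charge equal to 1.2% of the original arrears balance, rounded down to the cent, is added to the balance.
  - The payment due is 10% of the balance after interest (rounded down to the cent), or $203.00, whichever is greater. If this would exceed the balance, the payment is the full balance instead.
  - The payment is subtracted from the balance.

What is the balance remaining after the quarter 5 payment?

Quarter 1: opening $5,337.30; interest $64.04 → $5,401.34; payment $540.13; balance $4,861.21
Quarter 2: opening $4,861.21; interest $64.04 → $4,925.25; payment $492.52; balance $4,432.73
Quarter 3: opening $4,432.73; interest $64.04 → $4,496.77; payment $449.67; balance $4,047.10
Quarter 4: opening $4,047.10; interest $64.04 → $4,111.14; payment $411.11; balance $3,700.03
Quarter 5: opening $3,700.03; interest $64.04 → $3,764.07; payment $376.40; balance $3,387.67

$3,387.67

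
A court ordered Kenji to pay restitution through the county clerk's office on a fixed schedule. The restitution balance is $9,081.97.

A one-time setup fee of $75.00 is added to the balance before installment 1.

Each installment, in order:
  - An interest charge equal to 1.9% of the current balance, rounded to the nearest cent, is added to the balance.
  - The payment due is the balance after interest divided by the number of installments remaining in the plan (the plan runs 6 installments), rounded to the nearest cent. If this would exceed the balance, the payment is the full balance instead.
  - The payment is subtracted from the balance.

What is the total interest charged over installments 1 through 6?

# | Opening | Interest | Payment | End bal
1 | $9,156.97 | $173.98 | $1,555.16 | $7,775.79
2 | $7,775.79 | $147.74 | $1,584.71 | $6,338.82
3 | $6,338.82 | $120.44 | $1,614.82 | $4,844.44
4 | $4,844.44 | $92.04 | $1,645.49 | $3,290.99
5 | $3,290.99 | $62.53 | $1,676.76 | $1,676.76
6 | $1,676.76 | $31.86 | $1,708.62 | $0.00
Total interest: $173.98 + $147.74 + $120.44 + $92.04 + $62.53 + $31.86 = $628.59

$628.59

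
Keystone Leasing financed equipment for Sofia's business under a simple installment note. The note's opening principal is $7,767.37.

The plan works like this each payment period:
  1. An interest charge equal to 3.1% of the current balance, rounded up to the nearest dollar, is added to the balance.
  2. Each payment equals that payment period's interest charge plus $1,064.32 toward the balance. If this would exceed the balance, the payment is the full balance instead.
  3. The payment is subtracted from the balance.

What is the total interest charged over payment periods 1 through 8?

$1,004.00

Payment period 1: $7,767.37 +$241.00 interest = $8,008.37; pay $1,305.32 → $6,703.05
Payment period 2: $6,703.05 +$208.00 interest = $6,911.05; pay $1,272.32 → $5,638.73
Payment period 3: $5,638.73 +$175.00 interest = $5,813.73; pay $1,239.32 → $4,574.41
Payment period 4: $4,574.41 +$142.00 interest = $4,716.41; pay $1,206.32 → $3,510.09
Payment period 5: $3,510.09 +$109.00 interest = $3,619.09; pay $1,173.32 → $2,445.77
Payment period 6: $2,445.77 +$76.00 interest = $2,521.77; pay $1,140.32 → $1,381.45
Payment period 7: $1,381.45 +$43.00 interest = $1,424.45; pay $1,107.32 → $317.13
Payment period 8: $317.13 +$10.00 interest = $327.13; pay $327.13 → $0.00
Total interest: $241.00 + $208.00 + $175.00 + $142.00 + $109.00 + $76.00 + $43.00 + $10.00 = $1,004.00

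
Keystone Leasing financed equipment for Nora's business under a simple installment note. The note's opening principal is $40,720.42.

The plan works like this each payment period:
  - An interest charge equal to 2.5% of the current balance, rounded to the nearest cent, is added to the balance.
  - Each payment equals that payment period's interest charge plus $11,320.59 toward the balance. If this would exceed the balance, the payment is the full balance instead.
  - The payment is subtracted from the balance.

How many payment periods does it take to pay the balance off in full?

Payment period 1: $40,720.42 +$1,018.01 interest = $41,738.43; pay $12,338.60 → $29,399.83
Payment period 2: $29,399.83 +$735.00 interest = $30,134.83; pay $12,055.59 → $18,079.24
Payment period 3: $18,079.24 +$451.98 interest = $18,531.22; pay $11,772.57 → $6,758.65
Payment period 4: $6,758.65 +$168.97 interest = $6,927.62; pay $6,927.62 → $0.00
Balance reaches $0.00 in payment period 4.

4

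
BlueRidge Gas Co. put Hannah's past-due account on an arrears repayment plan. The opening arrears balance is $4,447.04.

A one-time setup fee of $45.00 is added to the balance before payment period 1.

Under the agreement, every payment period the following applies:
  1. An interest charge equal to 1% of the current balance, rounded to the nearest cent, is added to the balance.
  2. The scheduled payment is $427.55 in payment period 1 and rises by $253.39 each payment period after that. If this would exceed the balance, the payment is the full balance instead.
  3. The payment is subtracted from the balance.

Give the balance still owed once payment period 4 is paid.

# | Opening | Interest | Payment | End bal
1 | $4,492.04 | $44.92 | $427.55 | $4,109.41
2 | $4,109.41 | $41.09 | $680.94 | $3,469.56
3 | $3,469.56 | $34.70 | $934.33 | $2,569.93
4 | $2,569.93 | $25.70 | $1,187.72 | $1,407.91

$1,407.91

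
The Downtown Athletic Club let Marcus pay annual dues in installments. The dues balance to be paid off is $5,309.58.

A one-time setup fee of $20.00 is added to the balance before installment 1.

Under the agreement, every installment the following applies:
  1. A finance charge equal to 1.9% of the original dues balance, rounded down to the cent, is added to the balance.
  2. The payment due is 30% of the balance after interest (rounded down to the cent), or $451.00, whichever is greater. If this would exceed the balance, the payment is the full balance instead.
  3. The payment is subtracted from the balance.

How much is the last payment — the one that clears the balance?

$142.10

# | Opening | Interest | Payment | End bal
1 | $5,329.58 | $100.88 | $1,629.13 | $3,801.33
2 | $3,801.33 | $100.88 | $1,170.66 | $2,731.55
3 | $2,731.55 | $100.88 | $849.72 | $1,982.71
4 | $1,982.71 | $100.88 | $625.07 | $1,458.52
5 | $1,458.52 | $100.88 | $467.82 | $1,091.58
6 | $1,091.58 | $100.88 | $451.00 | $741.46
7 | $741.46 | $100.88 | $451.00 | $391.34
8 | $391.34 | $100.88 | $451.00 | $41.22
9 | $41.22 | $100.88 | $142.10 | $0.00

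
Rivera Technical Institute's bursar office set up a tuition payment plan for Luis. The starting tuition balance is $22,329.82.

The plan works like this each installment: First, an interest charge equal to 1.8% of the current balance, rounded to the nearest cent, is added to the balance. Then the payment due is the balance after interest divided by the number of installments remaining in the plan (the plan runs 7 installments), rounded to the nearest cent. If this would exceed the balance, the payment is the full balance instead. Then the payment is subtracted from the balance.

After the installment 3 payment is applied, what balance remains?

Installment 1: opening $22,329.82; interest $401.94 → $22,731.76; payment $3,247.39; balance $19,484.37
Installment 2: opening $19,484.37; interest $350.72 → $19,835.09; payment $3,305.85; balance $16,529.24
Installment 3: opening $16,529.24; interest $297.53 → $16,826.77; payment $3,365.35; balance $13,461.42

$13,461.42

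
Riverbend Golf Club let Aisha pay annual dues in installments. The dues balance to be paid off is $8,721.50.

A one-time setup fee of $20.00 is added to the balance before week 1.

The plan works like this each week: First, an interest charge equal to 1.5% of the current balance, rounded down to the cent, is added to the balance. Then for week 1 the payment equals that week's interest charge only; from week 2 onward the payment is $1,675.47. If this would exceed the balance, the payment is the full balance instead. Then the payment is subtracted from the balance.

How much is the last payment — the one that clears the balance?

# | Opening | Interest | Payment | End bal
1 | $8,741.50 | $131.12 | $131.12 | $8,741.50
2 | $8,741.50 | $131.12 | $1,675.47 | $7,197.15
3 | $7,197.15 | $107.95 | $1,675.47 | $5,629.63
4 | $5,629.63 | $84.44 | $1,675.47 | $4,038.60
5 | $4,038.60 | $60.57 | $1,675.47 | $2,423.70
6 | $2,423.70 | $36.35 | $1,675.47 | $784.58
7 | $784.58 | $11.76 | $796.34 | $0.00

$796.34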